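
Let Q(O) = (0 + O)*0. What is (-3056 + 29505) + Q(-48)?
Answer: 26449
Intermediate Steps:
Q(O) = 0 (Q(O) = O*0 = 0)
(-3056 + 29505) + Q(-48) = (-3056 + 29505) + 0 = 26449 + 0 = 26449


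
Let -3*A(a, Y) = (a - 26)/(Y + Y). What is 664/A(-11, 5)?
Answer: 19920/37 ≈ 538.38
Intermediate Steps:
A(a, Y) = -(-26 + a)/(6*Y) (A(a, Y) = -(a - 26)/(3*(Y + Y)) = -(-26 + a)/(3*(2*Y)) = -(-26 + a)*1/(2*Y)/3 = -(-26 + a)/(6*Y))
664/A(-11, 5) = 664/(((⅙)*(26 - 1*(-11))/5)) = 664/(((⅙)*(⅕)*(26 + 11))) = 664/(((⅙)*(⅕)*37)) = 664/(37/30) = 664*(30/37) = 19920/37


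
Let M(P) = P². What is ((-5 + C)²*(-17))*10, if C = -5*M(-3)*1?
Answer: -425000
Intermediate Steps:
C = -45 (C = -5*(-3)²*1 = -5*9*1 = -45*1 = -45)
((-5 + C)²*(-17))*10 = ((-5 - 45)²*(-17))*10 = ((-50)²*(-17))*10 = (2500*(-17))*10 = -42500*10 = -425000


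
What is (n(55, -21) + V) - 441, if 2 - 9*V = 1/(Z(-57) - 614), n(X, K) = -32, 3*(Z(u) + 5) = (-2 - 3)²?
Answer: -7795157/16488 ≈ -472.78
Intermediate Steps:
Z(u) = 10/3 (Z(u) = -5 + (-2 - 3)²/3 = -5 + (⅓)*(-5)² = -5 + (⅓)*25 = -5 + 25/3 = 10/3)
V = 3667/16488 (V = 2/9 - 1/(9*(10/3 - 614)) = 2/9 - 1/(9*(-1832/3)) = 2/9 - ⅑*(-3/1832) = 2/9 + 1/5496 = 3667/16488 ≈ 0.22240)
(n(55, -21) + V) - 441 = (-32 + 3667/16488) - 441 = -523949/16488 - 441 = -7795157/16488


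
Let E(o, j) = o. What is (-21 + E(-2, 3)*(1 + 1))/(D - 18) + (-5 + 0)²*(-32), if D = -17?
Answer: -5595/7 ≈ -799.29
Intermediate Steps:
(-21 + E(-2, 3)*(1 + 1))/(D - 18) + (-5 + 0)²*(-32) = (-21 - 2*(1 + 1))/(-17 - 18) + (-5 + 0)²*(-32) = (-21 - 2*2)/(-35) + (-5)²*(-32) = (-21 - 4)*(-1/35) + 25*(-32) = -25*(-1/35) - 800 = 5/7 - 800 = -5595/7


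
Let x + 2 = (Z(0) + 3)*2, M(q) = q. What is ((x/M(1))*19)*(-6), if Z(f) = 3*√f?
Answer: -456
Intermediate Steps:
x = 4 (x = -2 + (3*√0 + 3)*2 = -2 + (3*0 + 3)*2 = -2 + (0 + 3)*2 = -2 + 3*2 = -2 + 6 = 4)
((x/M(1))*19)*(-6) = ((4/1)*19)*(-6) = ((4*1)*19)*(-6) = (4*19)*(-6) = 76*(-6) = -456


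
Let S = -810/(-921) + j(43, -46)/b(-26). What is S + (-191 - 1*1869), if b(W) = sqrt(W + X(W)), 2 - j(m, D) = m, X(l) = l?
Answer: -632150/307 + 41*I*sqrt(13)/26 ≈ -2059.1 + 5.6857*I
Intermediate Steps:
j(m, D) = 2 - m
b(W) = sqrt(2)*sqrt(W) (b(W) = sqrt(W + W) = sqrt(2*W) = sqrt(2)*sqrt(W))
S = 270/307 + 41*I*sqrt(13)/26 (S = -810/(-921) + (2 - 1*43)/((sqrt(2)*sqrt(-26))) = -810*(-1/921) + (2 - 43)/((sqrt(2)*(I*sqrt(26)))) = 270/307 - 41*(-I*sqrt(13)/26) = 270/307 - (-41)*I*sqrt(13)/26 = 270/307 + 41*I*sqrt(13)/26 ≈ 0.87948 + 5.6857*I)
S + (-191 - 1*1869) = (270/307 + 41*I*sqrt(13)/26) + (-191 - 1*1869) = (270/307 + 41*I*sqrt(13)/26) + (-191 - 1869) = (270/307 + 41*I*sqrt(13)/26) - 2060 = -632150/307 + 41*I*sqrt(13)/26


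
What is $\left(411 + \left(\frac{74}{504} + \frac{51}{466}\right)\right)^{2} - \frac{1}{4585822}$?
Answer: $\frac{1336980830798850709391}{7904968094597616} \approx 1.6913 \cdot 10^{5}$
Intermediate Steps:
$\left(411 + \left(\frac{74}{504} + \frac{51}{466}\right)\right)^{2} - \frac{1}{4585822} = \left(411 + \left(74 \cdot \frac{1}{504} + 51 \cdot \frac{1}{466}\right)\right)^{2} - \frac{1}{4585822} = \left(411 + \left(\frac{37}{252} + \frac{51}{466}\right)\right)^{2} - \frac{1}{4585822} = \left(411 + \frac{15047}{58716}\right)^{2} - \frac{1}{4585822} = \left(\frac{24147323}{58716}\right)^{2} - \frac{1}{4585822} = \frac{583093208066329}{3447568656} - \frac{1}{4585822} = \frac{1336980830798850709391}{7904968094597616}$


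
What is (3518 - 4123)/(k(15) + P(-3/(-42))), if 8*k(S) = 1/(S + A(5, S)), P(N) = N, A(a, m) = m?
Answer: -1016400/127 ≈ -8003.1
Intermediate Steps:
k(S) = 1/(16*S) (k(S) = 1/(8*(S + S)) = 1/(8*((2*S))) = (1/(2*S))/8 = 1/(16*S))
(3518 - 4123)/(k(15) + P(-3/(-42))) = (3518 - 4123)/((1/16)/15 - 3/(-42)) = -605/((1/16)*(1/15) - 3*(-1/42)) = -605/(1/240 + 1/14) = -605/127/1680 = -605*1680/127 = -1016400/127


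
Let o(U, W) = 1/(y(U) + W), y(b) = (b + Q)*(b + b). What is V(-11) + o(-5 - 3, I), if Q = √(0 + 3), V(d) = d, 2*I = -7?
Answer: -215907/19643 + 64*√3/58929 ≈ -10.990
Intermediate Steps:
I = -7/2 (I = (½)*(-7) = -7/2 ≈ -3.5000)
Q = √3 ≈ 1.7320
y(b) = 2*b*(b + √3) (y(b) = (b + √3)*(b + b) = (b + √3)*(2*b) = 2*b*(b + √3))
o(U, W) = 1/(W + 2*U*(U + √3)) (o(U, W) = 1/(2*U*(U + √3) + W) = 1/(W + 2*U*(U + √3)))
V(-11) + o(-5 - 3, I) = -11 + 1/(-7/2 + 2*(-5 - 3)*((-5 - 3) + √3)) = -11 + 1/(-7/2 + 2*(-8)*(-8 + √3)) = -11 + 1/(-7/2 + (128 - 16*√3)) = -11 + 1/(249/2 - 16*√3)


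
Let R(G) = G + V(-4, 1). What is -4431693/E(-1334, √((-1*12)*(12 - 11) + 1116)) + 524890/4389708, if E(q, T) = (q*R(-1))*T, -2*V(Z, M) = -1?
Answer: 262445/2194854 - 50939*√69/2116 ≈ -199.85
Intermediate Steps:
V(Z, M) = ½ (V(Z, M) = -½*(-1) = ½)
R(G) = ½ + G (R(G) = G + ½ = ½ + G)
E(q, T) = -T*q/2 (E(q, T) = (q*(½ - 1))*T = (q*(-½))*T = (-q/2)*T = -T*q/2)
-4431693/E(-1334, √((-1*12)*(12 - 11) + 1116)) + 524890/4389708 = -4431693*1/(667*√((-1*12)*(12 - 11) + 1116)) + 524890/4389708 = -4431693*1/(667*√(-12*1 + 1116)) + 524890*(1/4389708) = -4431693*1/(667*√(-12 + 1116)) + 262445/2194854 = -4431693*√69/184092 + 262445/2194854 = -50939*√69/2116 + 262445/2194854 = 262445/2194854 - 50939*√69/2116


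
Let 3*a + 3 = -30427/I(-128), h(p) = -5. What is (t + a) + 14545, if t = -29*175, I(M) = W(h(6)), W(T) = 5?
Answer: 111608/15 ≈ 7440.5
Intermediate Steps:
I(M) = 5
t = -5075
a = -30442/15 (a = -1 + (-30427/5)/3 = -1 + (-30427*⅕)/3 = -1 + (⅓)*(-30427/5) = -1 - 30427/15 = -30442/15 ≈ -2029.5)
(t + a) + 14545 = (-5075 - 30442/15) + 14545 = -106567/15 + 14545 = 111608/15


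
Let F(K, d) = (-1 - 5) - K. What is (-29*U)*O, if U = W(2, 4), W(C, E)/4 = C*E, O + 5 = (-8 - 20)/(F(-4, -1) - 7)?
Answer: 15776/9 ≈ 1752.9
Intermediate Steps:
F(K, d) = -6 - K
O = -17/9 (O = -5 + (-8 - 20)/((-6 - 1*(-4)) - 7) = -5 - 28/((-6 + 4) - 7) = -5 - 28/(-2 - 7) = -5 - 28/(-9) = -5 - 28*(-1/9) = -5 + 28/9 = -17/9 ≈ -1.8889)
W(C, E) = 4*C*E (W(C, E) = 4*(C*E) = 4*C*E)
U = 32 (U = 4*2*4 = 32)
(-29*U)*O = -29*32*(-17/9) = -928*(-17/9) = 15776/9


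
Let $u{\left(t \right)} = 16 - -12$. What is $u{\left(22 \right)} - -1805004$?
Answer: $1805032$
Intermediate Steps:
$u{\left(t \right)} = 28$ ($u{\left(t \right)} = 16 + 12 = 28$)
$u{\left(22 \right)} - -1805004 = 28 - -1805004 = 28 + 1805004 = 1805032$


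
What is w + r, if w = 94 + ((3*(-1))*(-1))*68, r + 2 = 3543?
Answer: 3839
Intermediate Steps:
r = 3541 (r = -2 + 3543 = 3541)
w = 298 (w = 94 - 3*(-1)*68 = 94 + 3*68 = 94 + 204 = 298)
w + r = 298 + 3541 = 3839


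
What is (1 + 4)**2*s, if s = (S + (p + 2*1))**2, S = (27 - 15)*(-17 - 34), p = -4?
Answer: 9424900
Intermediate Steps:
S = -612 (S = 12*(-51) = -612)
s = 376996 (s = (-612 + (-4 + 2*1))**2 = (-612 + (-4 + 2))**2 = (-612 - 2)**2 = (-614)**2 = 376996)
(1 + 4)**2*s = (1 + 4)**2*376996 = 5**2*376996 = 25*376996 = 9424900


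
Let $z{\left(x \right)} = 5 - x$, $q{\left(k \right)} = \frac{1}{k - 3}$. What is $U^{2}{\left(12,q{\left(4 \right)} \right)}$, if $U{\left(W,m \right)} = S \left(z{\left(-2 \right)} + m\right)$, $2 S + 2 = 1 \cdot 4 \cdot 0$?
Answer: $64$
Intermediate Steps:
$q{\left(k \right)} = \frac{1}{-3 + k}$
$S = -1$ ($S = -1 + \frac{1 \cdot 4 \cdot 0}{2} = -1 + \frac{4 \cdot 0}{2} = -1 + \frac{1}{2} \cdot 0 = -1 + 0 = -1$)
$U{\left(W,m \right)} = -7 - m$ ($U{\left(W,m \right)} = - (\left(5 - -2\right) + m) = - (\left(5 + 2\right) + m) = - (7 + m) = -7 - m$)
$U^{2}{\left(12,q{\left(4 \right)} \right)} = \left(-7 - \frac{1}{-3 + 4}\right)^{2} = \left(-7 - 1^{-1}\right)^{2} = \left(-7 - 1\right)^{2} = \left(-8\right)^{2} = 64$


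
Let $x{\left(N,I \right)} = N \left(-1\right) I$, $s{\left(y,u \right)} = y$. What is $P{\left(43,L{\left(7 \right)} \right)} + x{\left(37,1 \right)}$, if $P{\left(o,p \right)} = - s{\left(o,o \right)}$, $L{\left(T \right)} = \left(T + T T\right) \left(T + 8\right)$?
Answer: $-80$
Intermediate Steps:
$x{\left(N,I \right)} = - I N$ ($x{\left(N,I \right)} = - N I = - I N$)
$L{\left(T \right)} = \left(8 + T\right) \left(T + T^{2}\right)$ ($L{\left(T \right)} = \left(T + T^{2}\right) \left(8 + T\right) = \left(8 + T\right) \left(T + T^{2}\right)$)
$P{\left(o,p \right)} = - o$
$P{\left(43,L{\left(7 \right)} \right)} + x{\left(37,1 \right)} = \left(-1\right) 43 - 1 \cdot 37 = -43 - 37 = -80$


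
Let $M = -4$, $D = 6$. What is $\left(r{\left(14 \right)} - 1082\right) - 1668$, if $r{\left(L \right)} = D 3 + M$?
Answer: $-2736$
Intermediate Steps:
$r{\left(L \right)} = 14$ ($r{\left(L \right)} = 6 \cdot 3 - 4 = 18 - 4 = 14$)
$\left(r{\left(14 \right)} - 1082\right) - 1668 = \left(14 - 1082\right) - 1668 = -1068 - 1668 = -2736$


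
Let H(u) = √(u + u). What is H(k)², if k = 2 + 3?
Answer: 10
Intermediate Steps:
k = 5
H(u) = √2*√u (H(u) = √(2*u) = √2*√u)
H(k)² = (√2*√5)² = (√10)² = 10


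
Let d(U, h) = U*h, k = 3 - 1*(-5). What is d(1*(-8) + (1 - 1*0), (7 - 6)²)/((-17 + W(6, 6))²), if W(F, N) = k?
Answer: -7/81 ≈ -0.086420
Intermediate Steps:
k = 8 (k = 3 + 5 = 8)
W(F, N) = 8
d(1*(-8) + (1 - 1*0), (7 - 6)²)/((-17 + W(6, 6))²) = ((1*(-8) + (1 - 1*0))*(7 - 6)²)/((-17 + 8)²) = ((-8 + (1 + 0))*1²)/((-9)²) = ((-8 + 1)*1)/81 = -7*1*(1/81) = -7*1/81 = -7/81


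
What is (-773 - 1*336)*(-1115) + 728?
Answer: 1237263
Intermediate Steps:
(-773 - 1*336)*(-1115) + 728 = (-773 - 336)*(-1115) + 728 = -1109*(-1115) + 728 = 1236535 + 728 = 1237263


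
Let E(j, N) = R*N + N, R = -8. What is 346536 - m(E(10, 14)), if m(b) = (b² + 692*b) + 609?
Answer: 404139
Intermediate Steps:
E(j, N) = -7*N (E(j, N) = -8*N + N = -7*N)
m(b) = 609 + b² + 692*b
346536 - m(E(10, 14)) = 346536 - (609 + (-7*14)² + 692*(-7*14)) = 346536 - (609 + (-98)² + 692*(-98)) = 346536 - (609 + 9604 - 67816) = 346536 - 1*(-57603) = 346536 + 57603 = 404139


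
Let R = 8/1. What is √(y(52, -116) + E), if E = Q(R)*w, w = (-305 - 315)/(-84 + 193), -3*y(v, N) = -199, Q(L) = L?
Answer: 7*√45453/327 ≈ 4.5639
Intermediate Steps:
R = 8 (R = 8*1 = 8)
y(v, N) = 199/3 (y(v, N) = -⅓*(-199) = 199/3)
w = -620/109 ≈ -5.6881
E = -4960/109 (E = 8*(-620/109) = -4960/109 ≈ -45.505)
√(y(52, -116) + E) = √(199/3 - 4960/109) = √(6811/327) = 7*√45453/327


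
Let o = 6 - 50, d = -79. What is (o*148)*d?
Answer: 514448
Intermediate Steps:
o = -44
(o*148)*d = -44*148*(-79) = -6512*(-79) = 514448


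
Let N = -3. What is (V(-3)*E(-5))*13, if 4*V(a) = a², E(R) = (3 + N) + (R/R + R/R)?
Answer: 117/2 ≈ 58.500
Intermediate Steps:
E(R) = 2 (E(R) = (3 - 3) + (R/R + R/R) = 0 + (1 + 1) = 0 + 2 = 2)
V(a) = a²/4
(V(-3)*E(-5))*13 = (((¼)*(-3)²)*2)*13 = (((¼)*9)*2)*13 = ((9/4)*2)*13 = (9/2)*13 = 117/2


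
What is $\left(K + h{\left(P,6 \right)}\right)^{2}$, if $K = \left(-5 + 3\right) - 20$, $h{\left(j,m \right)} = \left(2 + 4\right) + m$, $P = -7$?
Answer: $100$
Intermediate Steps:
$h{\left(j,m \right)} = 6 + m$
$K = -22$ ($K = -2 - 20 = -22$)
$\left(K + h{\left(P,6 \right)}\right)^{2} = \left(-22 + \left(6 + 6\right)\right)^{2} = \left(-22 + 12\right)^{2} = \left(-10\right)^{2} = 100$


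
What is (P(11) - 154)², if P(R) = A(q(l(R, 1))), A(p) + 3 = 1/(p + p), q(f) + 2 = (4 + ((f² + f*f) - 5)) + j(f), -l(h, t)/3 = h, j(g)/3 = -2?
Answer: 463849534225/18818244 ≈ 24649.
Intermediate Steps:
j(g) = -6 (j(g) = 3*(-2) = -6)
l(h, t) = -3*h
q(f) = -9 + 2*f² (q(f) = -2 + ((4 + ((f² + f*f) - 5)) - 6) = -2 + ((4 + ((f² + f²) - 5)) - 6) = -2 + ((4 + (2*f² - 5)) - 6) = -2 + ((4 + (-5 + 2*f²)) - 6) = -2 + ((-1 + 2*f²) - 6) = -2 + (-7 + 2*f²) = -9 + 2*f²)
A(p) = -3 + 1/(2*p) (A(p) = -3 + 1/(p + p) = -3 + 1/(2*p))
P(R) = -3 + 1/(2*(-9 + 18*R²)) (P(R) = -3 + 1/(2*(-9 + 2*(-3*R)²)) = -3 + 1/(2*(-9 + 2*(9*R²))) = -3 + 1/(2*(-9 + 18*R²)))
(P(11) - 154)² = ((55 - 108*11²)/(18*(-1 + 2*11²)) - 154)² = ((55 - 108*121)/(18*(-1 + 2*121)) - 154)² = ((55 - 13068)/(18*(-1 + 242)) - 154)² = ((1/18)*(-13013)/241 - 154)² = ((1/18)*(1/241)*(-13013) - 154)² = (-13013/4338 - 154)² = (-681065/4338)² = 463849534225/18818244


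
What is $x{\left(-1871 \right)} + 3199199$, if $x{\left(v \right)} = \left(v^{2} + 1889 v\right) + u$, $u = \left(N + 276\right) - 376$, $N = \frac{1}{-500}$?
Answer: $\frac{1582710499}{500} \approx 3.1654 \cdot 10^{6}$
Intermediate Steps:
$N = - \frac{1}{500} \approx -0.002$
$u = - \frac{50001}{500}$ ($u = \left(- \frac{1}{500} + 276\right) - 376 = \frac{137999}{500} - 376 = - \frac{50001}{500} \approx -100.0$)
$x{\left(v \right)} = - \frac{50001}{500} + v^{2} + 1889 v$ ($x{\left(v \right)} = \left(v^{2} + 1889 v\right) - \frac{50001}{500} = - \frac{50001}{500} + v^{2} + 1889 v$)
$x{\left(-1871 \right)} + 3199199 = \left(- \frac{50001}{500} + \left(-1871\right)^{2} + 1889 \left(-1871\right)\right) + 3199199 = \left(- \frac{50001}{500} + 3500641 - 3534319\right) + 3199199 = - \frac{16889001}{500} + 3199199 = \frac{1582710499}{500}$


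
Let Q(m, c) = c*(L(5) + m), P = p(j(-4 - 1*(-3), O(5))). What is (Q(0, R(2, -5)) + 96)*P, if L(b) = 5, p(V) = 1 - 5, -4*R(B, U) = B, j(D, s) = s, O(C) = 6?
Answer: -374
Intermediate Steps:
R(B, U) = -B/4
p(V) = -4
P = -4
Q(m, c) = c*(5 + m)
(Q(0, R(2, -5)) + 96)*P = ((-1/4*2)*(5 + 0) + 96)*(-4) = (-1/2*5 + 96)*(-4) = (-5/2 + 96)*(-4) = (187/2)*(-4) = -374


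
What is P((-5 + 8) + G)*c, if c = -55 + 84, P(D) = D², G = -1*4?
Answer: 29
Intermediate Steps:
G = -4
c = 29
P((-5 + 8) + G)*c = ((-5 + 8) - 4)²*29 = (3 - 4)²*29 = (-1)²*29 = 1*29 = 29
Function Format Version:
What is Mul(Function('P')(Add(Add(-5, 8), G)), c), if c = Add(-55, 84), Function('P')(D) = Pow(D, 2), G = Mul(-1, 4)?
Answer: 29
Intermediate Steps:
G = -4
c = 29
Mul(Function('P')(Add(Add(-5, 8), G)), c) = Mul(Pow(Add(Add(-5, 8), -4), 2), 29) = Mul(Pow(Add(3, -4), 2), 29) = Mul(Pow(-1, 2), 29) = Mul(1, 29) = 29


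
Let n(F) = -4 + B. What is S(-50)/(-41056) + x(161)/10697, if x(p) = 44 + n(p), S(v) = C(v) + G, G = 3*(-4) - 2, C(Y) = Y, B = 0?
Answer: 72714/13724251 ≈ 0.0052982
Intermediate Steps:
n(F) = -4 (n(F) = -4 + 0 = -4)
G = -14 (G = -12 - 2 = -14)
S(v) = -14 + v (S(v) = v - 14 = -14 + v)
x(p) = 40 (x(p) = 44 - 4 = 40)
S(-50)/(-41056) + x(161)/10697 = (-14 - 50)/(-41056) + 40/10697 = -64*(-1/41056) + 40*(1/10697) = 2/1283 + 40/10697 = 72714/13724251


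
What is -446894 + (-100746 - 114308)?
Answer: -661948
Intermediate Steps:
-446894 + (-100746 - 114308) = -446894 - 215054 = -661948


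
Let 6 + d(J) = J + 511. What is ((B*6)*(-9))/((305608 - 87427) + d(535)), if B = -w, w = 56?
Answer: 3024/219221 ≈ 0.013794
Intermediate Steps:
d(J) = 505 + J (d(J) = -6 + (J + 511) = -6 + (511 + J) = 505 + J)
B = -56 (B = -1*56 = -56)
((B*6)*(-9))/((305608 - 87427) + d(535)) = (-56*6*(-9))/((305608 - 87427) + (505 + 535)) = (-336*(-9))/(218181 + 1040) = 3024/219221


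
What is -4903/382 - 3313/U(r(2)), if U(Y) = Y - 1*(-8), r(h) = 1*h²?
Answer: -662201/2292 ≈ -288.92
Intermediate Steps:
r(h) = h²
U(Y) = 8 + Y (U(Y) = Y + 8 = 8 + Y)
-4903/382 - 3313/U(r(2)) = -4903/382 - 3313/(8 + 2²) = -4903*1/382 - 3313/(8 + 4) = -4903/382 - 3313/12 = -662201/2292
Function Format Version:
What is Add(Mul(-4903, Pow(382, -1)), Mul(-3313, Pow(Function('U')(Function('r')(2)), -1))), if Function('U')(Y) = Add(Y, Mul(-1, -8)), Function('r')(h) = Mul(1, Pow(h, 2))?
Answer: Rational(-662201, 2292) ≈ -288.92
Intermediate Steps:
Function('r')(h) = Pow(h, 2)
Function('U')(Y) = Add(8, Y) (Function('U')(Y) = Add(Y, 8) = Add(8, Y))
Add(Mul(-4903, Pow(382, -1)), Mul(-3313, Pow(Function('U')(Function('r')(2)), -1))) = Add(Mul(-4903, Pow(382, -1)), Mul(-3313, Pow(Add(8, Pow(2, 2)), -1))) = Add(Mul(-4903, Rational(1, 382)), Mul(-3313, Pow(Add(8, 4), -1))) = Add(Rational(-4903, 382), Mul(-3313, Pow(12, -1))) = Add(Rational(-4903, 382), Mul(-3313, Rational(1, 12))) = Add(Rational(-4903, 382), Rational(-3313, 12)) = Rational(-662201, 2292)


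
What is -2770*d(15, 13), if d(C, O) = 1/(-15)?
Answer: 554/3 ≈ 184.67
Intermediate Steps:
d(C, O) = -1/15
-2770*d(15, 13) = -2770*(-1/15) = 554/3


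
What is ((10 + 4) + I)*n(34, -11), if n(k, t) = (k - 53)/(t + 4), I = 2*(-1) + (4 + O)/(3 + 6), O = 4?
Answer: 2204/63 ≈ 34.984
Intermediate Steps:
I = -10/9 (I = 2*(-1) + (4 + 4)/(3 + 6) = -2 + 8/9 = -10/9 ≈ -1.1111)
n(k, t) = (-53 + k)/(4 + t)
((10 + 4) + I)*n(34, -11) = ((10 + 4) - 10/9)*((-53 + 34)/(4 - 11)) = (14 - 10/9)*(-19/(-7)) = 116*(-1/7*(-19))/9 = (116/9)*(19/7) = 2204/63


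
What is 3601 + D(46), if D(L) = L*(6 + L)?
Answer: 5993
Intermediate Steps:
3601 + D(46) = 3601 + 46*(6 + 46) = 3601 + 46*52 = 3601 + 2392 = 5993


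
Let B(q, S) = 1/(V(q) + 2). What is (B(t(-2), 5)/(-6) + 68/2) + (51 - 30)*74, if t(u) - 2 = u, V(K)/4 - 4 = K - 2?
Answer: 95279/60 ≈ 1588.0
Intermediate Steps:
V(K) = 8 + 4*K (V(K) = 16 + 4*(K - 2) = 16 + 4*(-2 + K) = 16 + (-8 + 4*K) = 8 + 4*K)
t(u) = 2 + u
B(q, S) = 1/(10 + 4*q) (B(q, S) = 1/((8 + 4*q) + 2) = 1/(10 + 4*q))
(B(t(-2), 5)/(-6) + 68/2) + (51 - 30)*74 = ((1/(2*(5 + 2*(2 - 2))))/(-6) + 68/2) + (51 - 30)*74 = ((1/(2*(5 + 2*0)))*(-⅙) + 68*(½)) + 21*74 = ((1/(2*(5 + 0)))*(-⅙) + 34) + 1554 = (((½)/5)*(-⅙) + 34) + 1554 = (((½)*(⅕))*(-⅙) + 34) + 1554 = ((⅒)*(-⅙) + 34) + 1554 = (-1/60 + 34) + 1554 = 2039/60 + 1554 = 95279/60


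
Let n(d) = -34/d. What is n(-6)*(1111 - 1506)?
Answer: -6715/3 ≈ -2238.3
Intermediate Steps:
n(-6)*(1111 - 1506) = (-34/(-6))*(1111 - 1506) = -34*(-⅙)*(-395) = (17/3)*(-395) = -6715/3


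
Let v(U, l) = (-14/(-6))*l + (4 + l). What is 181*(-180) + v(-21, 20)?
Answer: -97528/3 ≈ -32509.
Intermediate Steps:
v(U, l) = 4 + 10*l/3 (v(U, l) = (-14*(-⅙))*l + (4 + l) = 7*l/3 + (4 + l) = 4 + 10*l/3)
181*(-180) + v(-21, 20) = 181*(-180) + (4 + (10/3)*20) = -32580 + (4 + 200/3) = -32580 + 212/3 = -97528/3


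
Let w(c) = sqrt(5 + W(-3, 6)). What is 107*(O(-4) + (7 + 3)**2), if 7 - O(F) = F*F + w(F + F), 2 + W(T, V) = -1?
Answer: 9737 - 107*sqrt(2) ≈ 9585.7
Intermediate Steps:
W(T, V) = -3 (W(T, V) = -2 - 1 = -3)
w(c) = sqrt(2) (w(c) = sqrt(5 - 3) = sqrt(2))
O(F) = 7 - sqrt(2) - F**2 (O(F) = 7 - (F*F + sqrt(2)) = 7 - (F**2 + sqrt(2)) = 7 - (sqrt(2) + F**2) = 7 + (-sqrt(2) - F**2) = 7 - sqrt(2) - F**2)
107*(O(-4) + (7 + 3)**2) = 107*((7 - sqrt(2) - 1*(-4)**2) + (7 + 3)**2) = 107*((7 - sqrt(2) - 1*16) + 10**2) = 107*((7 - sqrt(2) - 16) + 100) = 107*((-9 - sqrt(2)) + 100) = 107*(91 - sqrt(2)) = 9737 - 107*sqrt(2)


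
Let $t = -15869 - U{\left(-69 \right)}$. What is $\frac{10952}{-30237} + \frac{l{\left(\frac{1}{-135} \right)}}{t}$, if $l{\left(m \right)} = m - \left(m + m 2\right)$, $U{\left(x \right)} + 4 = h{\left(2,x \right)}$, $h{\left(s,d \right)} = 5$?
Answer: $- \frac{3910695479}{10796876775} \approx -0.36221$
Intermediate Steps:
$U{\left(x \right)} = 1$ ($U{\left(x \right)} = -4 + 5 = 1$)
$l{\left(m \right)} = - 2 m$ ($l{\left(m \right)} = m - \left(m + 2 m\right) = m - 3 m = - 2 m$)
$t = -15870$ ($t = -15869 - 1 = -15870$)
$\frac{10952}{-30237} + \frac{l{\left(\frac{1}{-135} \right)}}{t} = \frac{10952}{-30237} + \frac{\left(-2\right) \frac{1}{-135}}{-15870} = 10952 \left(- \frac{1}{30237}\right) + \left(-2\right) \left(- \frac{1}{135}\right) \left(- \frac{1}{15870}\right) = - \frac{10952}{30237} + \frac{2}{135} \left(- \frac{1}{15870}\right) = - \frac{10952}{30237} - \frac{1}{1071225} = - \frac{3910695479}{10796876775}$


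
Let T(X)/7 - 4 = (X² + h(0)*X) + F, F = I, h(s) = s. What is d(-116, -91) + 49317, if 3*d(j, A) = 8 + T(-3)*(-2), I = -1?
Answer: 147791/3 ≈ 49264.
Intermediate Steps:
F = -1
T(X) = 21 + 7*X² (T(X) = 28 + 7*((X² + 0*X) - 1) = 28 + 7*((X² + 0) - 1) = 28 + 7*(X² - 1) = 28 + 7*(-1 + X²) = 28 + (-7 + 7*X²) = 21 + 7*X²)
d(j, A) = -160/3 (d(j, A) = (8 + (21 + 7*(-3)²)*(-2))/3 = (8 + (21 + 7*9)*(-2))/3 = (8 + (21 + 63)*(-2))/3 = (8 + 84*(-2))/3 = (8 - 168)/3 = (⅓)*(-160) = -160/3)
d(-116, -91) + 49317 = -160/3 + 49317 = 147791/3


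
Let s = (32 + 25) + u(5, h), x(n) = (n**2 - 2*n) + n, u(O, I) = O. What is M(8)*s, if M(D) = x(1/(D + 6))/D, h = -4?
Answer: -403/784 ≈ -0.51403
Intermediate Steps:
x(n) = n**2 - n
M(D) = (-1 + 1/(6 + D))/(D*(6 + D)) (M(D) = ((-1 + 1/(D + 6))/(D + 6))/D = ((-1 + 1/(6 + D))/(6 + D))/D = (-1 + 1/(6 + D))/(D*(6 + D)))
s = 62 (s = (32 + 25) + 5 = 57 + 5 = 62)
M(8)*s = ((-5 - 1*8)/(8*(6 + 8)**2))*62 = ((1/8)*(-5 - 8)/14**2)*62 = ((1/8)*(1/196)*(-13))*62 = -13/1568*62 = -403/784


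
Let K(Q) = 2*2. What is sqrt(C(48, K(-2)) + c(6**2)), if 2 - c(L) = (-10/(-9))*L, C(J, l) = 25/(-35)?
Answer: I*sqrt(1897)/7 ≈ 6.2221*I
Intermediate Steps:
K(Q) = 4
C(J, l) = -5/7 (C(J, l) = 25*(-1/35) = -5/7)
c(L) = 2 - 10*L/9 (c(L) = 2 - (-10/(-9))*L = 2 - (-10*(-1/9))*L = 2 - 10*L/9)
sqrt(C(48, K(-2)) + c(6**2)) = sqrt(-5/7 + (2 - 10/9*6**2)) = sqrt(-5/7 + (2 - 10/9*36)) = sqrt(-5/7 + (2 - 40)) = sqrt(-5/7 - 38) = sqrt(-271/7) = I*sqrt(1897)/7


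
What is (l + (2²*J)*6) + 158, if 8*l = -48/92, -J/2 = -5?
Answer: 18305/46 ≈ 397.93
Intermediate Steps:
J = 10 (J = -2*(-5) = 10)
l = -3/46 (l = (-48/92)/8 = (-48*1/92)/8 = (⅛)*(-12/23) = -3/46 ≈ -0.065217)
(l + (2²*J)*6) + 158 = (-3/46 + (2²*10)*6) + 158 = (-3/46 + (4*10)*6) + 158 = (-3/46 + 40*6) + 158 = (-3/46 + 240) + 158 = 11037/46 + 158 = 18305/46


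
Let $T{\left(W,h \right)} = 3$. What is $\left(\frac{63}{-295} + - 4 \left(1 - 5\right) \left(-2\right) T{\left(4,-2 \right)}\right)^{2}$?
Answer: $\frac{805594689}{87025} \approx 9257.0$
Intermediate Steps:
$\left(\frac{63}{-295} + - 4 \left(1 - 5\right) \left(-2\right) T{\left(4,-2 \right)}\right)^{2} = \left(\frac{63}{-295} + - 4 \left(1 - 5\right) \left(-2\right) 3\right)^{2} = \left(63 \left(- \frac{1}{295}\right) + \left(-4\right) \left(-4\right) \left(-2\right) 3\right)^{2} = \left(- \frac{63}{295} + 16 \left(-2\right) 3\right)^{2} = \left(- \frac{63}{295} - 96\right)^{2} = \left(- \frac{28383}{295}\right)^{2} = \frac{805594689}{87025}$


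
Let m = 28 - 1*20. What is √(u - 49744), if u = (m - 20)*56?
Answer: 4*I*√3151 ≈ 224.54*I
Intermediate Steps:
m = 8 (m = 28 - 20 = 8)
u = -672 (u = (8 - 20)*56 = -12*56 = -672)
√(u - 49744) = √(-672 - 49744) = √(-50416) = 4*I*√3151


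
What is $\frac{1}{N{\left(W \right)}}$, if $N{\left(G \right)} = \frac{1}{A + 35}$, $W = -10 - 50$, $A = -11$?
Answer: $24$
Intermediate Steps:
$W = -60$ ($W = -10 - 50 = -60$)
$N{\left(G \right)} = \frac{1}{24}$ ($N{\left(G \right)} = \frac{1}{-11 + 35} = \frac{1}{24}$)
$\frac{1}{N{\left(W \right)}} = \frac{1}{\frac{1}{24}} = 24$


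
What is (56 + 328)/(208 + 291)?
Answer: 384/499 ≈ 0.76954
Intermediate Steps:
(56 + 328)/(208 + 291) = 384/499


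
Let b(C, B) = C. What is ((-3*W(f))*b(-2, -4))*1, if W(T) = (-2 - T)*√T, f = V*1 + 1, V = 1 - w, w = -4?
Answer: -48*√6 ≈ -117.58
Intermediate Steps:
V = 5 (V = 1 - 1*(-4) = 1 + 4 = 5)
f = 6 (f = 5*1 + 1 = 5 + 1 = 6)
W(T) = √T*(-2 - T)
((-3*W(f))*b(-2, -4))*1 = (-3*√6*(-2 - 1*6)*(-2))*1 = (-3*√6*(-2 - 6)*(-2))*1 = (-3*√6*(-8)*(-2))*1 = (-(-24)*√6*(-2))*1 = ((24*√6)*(-2))*1 = -48*√6*1 = -48*√6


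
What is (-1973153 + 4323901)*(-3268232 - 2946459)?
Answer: -14609172438868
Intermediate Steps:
(-1973153 + 4323901)*(-3268232 - 2946459) = 2350748*(-6214691) = -14609172438868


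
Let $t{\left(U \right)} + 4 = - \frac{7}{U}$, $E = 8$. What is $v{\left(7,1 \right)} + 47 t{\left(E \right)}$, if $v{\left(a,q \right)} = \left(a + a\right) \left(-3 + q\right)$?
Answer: $- \frac{2057}{8} \approx -257.13$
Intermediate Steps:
$t{\left(U \right)} = -4 - \frac{7}{U}$
$v{\left(a,q \right)} = 2 a \left(-3 + q\right)$
$v{\left(7,1 \right)} + 47 t{\left(E \right)} = 2 \cdot 7 \left(-3 + 1\right) + 47 \left(-4 - \frac{7}{8}\right) = 2 \cdot 7 \left(-2\right) + 47 \left(-4 - \frac{7}{8}\right) = -28 + 47 \left(-4 - \frac{7}{8}\right) = -28 + 47 \left(- \frac{39}{8}\right) = -28 - \frac{1833}{8} = - \frac{2057}{8}$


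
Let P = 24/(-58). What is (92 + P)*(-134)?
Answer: -355904/29 ≈ -12273.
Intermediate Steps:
P = -12/29 (P = 24*(-1/58) = -12/29 ≈ -0.41379)
(92 + P)*(-134) = (92 - 12/29)*(-134) = (2656/29)*(-134) = -355904/29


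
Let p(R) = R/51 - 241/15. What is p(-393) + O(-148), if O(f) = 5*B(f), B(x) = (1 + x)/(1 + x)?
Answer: -4787/255 ≈ -18.773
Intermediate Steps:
B(x) = 1
O(f) = 5 (O(f) = 5*1 = 5)
p(R) = -241/15 + R/51 (p(R) = R*(1/51) - 241*1/15 = R/51 - 241/15 = -241/15 + R/51)
p(-393) + O(-148) = (-241/15 + (1/51)*(-393)) + 5 = (-241/15 - 131/17) + 5 = -6062/255 + 5 = -4787/255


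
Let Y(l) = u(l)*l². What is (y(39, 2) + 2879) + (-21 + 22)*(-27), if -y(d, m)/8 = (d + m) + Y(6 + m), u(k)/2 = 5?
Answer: -2596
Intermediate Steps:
u(k) = 10 (u(k) = 2*5 = 10)
Y(l) = 10*l²
y(d, m) = -80*(6 + m)² - 8*d - 8*m (y(d, m) = -8*((d + m) + 10*(6 + m)²) = -8*(d + m + 10*(6 + m)²) = -80*(6 + m)² - 8*d - 8*m)
(y(39, 2) + 2879) + (-21 + 22)*(-27) = ((-80*(6 + 2)² - 8*39 - 8*2) + 2879) + (-21 + 22)*(-27) = ((-80*8² - 312 - 16) + 2879) + 1*(-27) = ((-80*64 - 312 - 16) + 2879) - 27 = ((-5120 - 312 - 16) + 2879) - 27 = (-5448 + 2879) - 27 = -2569 - 27 = -2596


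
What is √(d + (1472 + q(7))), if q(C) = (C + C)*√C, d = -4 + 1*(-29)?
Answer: √(1439 + 14*√7) ≈ 38.419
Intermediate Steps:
d = -33 (d = -4 - 29 = -33)
q(C) = 2*C^(3/2) (q(C) = (2*C)*√C = 2*C^(3/2))
√(d + (1472 + q(7))) = √(-33 + (1472 + 2*7^(3/2))) = √(-33 + (1472 + 2*(7*√7))) = √(-33 + (1472 + 14*√7)) = √(1439 + 14*√7)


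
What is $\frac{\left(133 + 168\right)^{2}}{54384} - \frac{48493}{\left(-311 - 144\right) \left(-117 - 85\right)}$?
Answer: $\frac{2844947299}{2499216720} \approx 1.1383$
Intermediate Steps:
$\frac{\left(133 + 168\right)^{2}}{54384} - \frac{48493}{\left(-311 - 144\right) \left(-117 - 85\right)} = 301^{2} \cdot \frac{1}{54384} - \frac{48493}{\left(-455\right) \left(-117 - 85\right)} = 90601 \cdot \frac{1}{54384} - \frac{48493}{\left(-455\right) \left(-202\right)} = \frac{90601}{54384} - \frac{48493}{91910} = \frac{2844947299}{2499216720}$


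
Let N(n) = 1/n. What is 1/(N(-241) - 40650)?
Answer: -241/9796651 ≈ -2.4600e-5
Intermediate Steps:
1/(N(-241) - 40650) = 1/(1/(-241) - 40650) = 1/(-1/241 - 40650) = 1/(-9796651/241) = -241/9796651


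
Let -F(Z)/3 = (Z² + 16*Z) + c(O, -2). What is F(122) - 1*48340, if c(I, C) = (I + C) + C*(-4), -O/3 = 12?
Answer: -98758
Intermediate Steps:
O = -36 (O = -3*12 = -36)
c(I, C) = I - 3*C (c(I, C) = (C + I) - 4*C = I - 3*C)
F(Z) = 90 - 48*Z - 3*Z² (F(Z) = -3*((Z² + 16*Z) + (-36 - 3*(-2))) = -3*((Z² + 16*Z) + (-36 + 6)) = -3*((Z² + 16*Z) - 30) = -3*(-30 + Z² + 16*Z) = 90 - 48*Z - 3*Z²)
F(122) - 1*48340 = (90 - 48*122 - 3*122²) - 1*48340 = (90 - 5856 - 3*14884) - 48340 = (90 - 5856 - 44652) - 48340 = -50418 - 48340 = -98758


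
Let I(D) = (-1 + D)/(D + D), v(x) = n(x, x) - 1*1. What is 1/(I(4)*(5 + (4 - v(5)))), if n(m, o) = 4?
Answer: 4/9 ≈ 0.44444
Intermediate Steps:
v(x) = 3 (v(x) = 4 - 1*1 = 4 - 1 = 3)
I(D) = (-1 + D)/(2*D) (I(D) = (-1 + D)/((2*D)) = (-1 + D)*(1/(2*D)) = (-1 + D)/(2*D))
1/(I(4)*(5 + (4 - v(5)))) = 1/(((½)*(-1 + 4)/4)*(5 + (4 - 1*3))) = 1/(((½)*(¼)*3)*(5 + (4 - 3))) = 1/(3*(5 + 1)/8) = 1/((3/8)*6) = 1/(9/4) = 4/9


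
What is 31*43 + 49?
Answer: 1382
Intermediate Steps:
31*43 + 49 = 1333 + 49 = 1382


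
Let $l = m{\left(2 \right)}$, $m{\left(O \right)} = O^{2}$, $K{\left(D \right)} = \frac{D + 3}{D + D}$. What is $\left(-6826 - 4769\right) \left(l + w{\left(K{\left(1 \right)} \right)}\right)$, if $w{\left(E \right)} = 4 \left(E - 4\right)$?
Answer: $46380$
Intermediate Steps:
$K{\left(D \right)} = \frac{3 + D}{2 D}$
$w{\left(E \right)} = -16 + 4 E$ ($w{\left(E \right)} = 4 \left(-4 + E\right) = -16 + 4 E$)
$l = 4$ ($l = 2^{2} = 4$)
$\left(-6826 - 4769\right) \left(l + w{\left(K{\left(1 \right)} \right)}\right) = \left(-6826 - 4769\right) \left(4 - \left(16 - 4 \frac{3 + 1}{2 \cdot 1}\right)\right) = \left(-6826 - 4769\right) \left(4 - \left(16 - 4 \cdot \frac{1}{2} \cdot 1 \cdot 4\right)\right) = - 11595 \left(4 + \left(-16 + 4 \cdot 2\right)\right) = - 11595 \left(4 + \left(-16 + 8\right)\right) = - 11595 \left(4 - 8\right) = \left(-11595\right) \left(-4\right) = 46380$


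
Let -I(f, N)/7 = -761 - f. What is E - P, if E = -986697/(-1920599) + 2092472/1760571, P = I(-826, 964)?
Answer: 1544270610177910/3381350902029 ≈ 456.70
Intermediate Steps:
I(f, N) = 5327 + 7*f (I(f, N) = -7*(-761 - f) = 5327 + 7*f)
P = -455 (P = 5327 + 7*(-826) = 5327 - 5782 = -455)
E = 5755949754715/3381350902029 (E = -986697*(-1/1920599) + 2092472*(1/1760571) = 986697/1920599 + 2092472/1760571 = 5755949754715/3381350902029 ≈ 1.7023)
E - P = 5755949754715/3381350902029 - 1*(-455) = 5755949754715/3381350902029 + 455 = 1544270610177910/3381350902029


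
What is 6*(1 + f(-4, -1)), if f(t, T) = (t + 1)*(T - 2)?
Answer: 60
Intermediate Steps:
f(t, T) = (1 + t)*(-2 + T)
6*(1 + f(-4, -1)) = 6*(1 + (-2 - 1 - 2*(-4) - 1*(-4))) = 6*(1 + (-2 - 1 + 8 + 4)) = 6*(1 + 9) = 6*10 = 60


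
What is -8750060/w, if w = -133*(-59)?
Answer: -8750060/7847 ≈ -1115.1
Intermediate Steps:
w = 7847
-8750060/w = -8750060/7847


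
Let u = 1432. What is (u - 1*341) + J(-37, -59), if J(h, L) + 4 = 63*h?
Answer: -1244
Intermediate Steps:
J(h, L) = -4 + 63*h
(u - 1*341) + J(-37, -59) = (1432 - 1*341) + (-4 + 63*(-37)) = (1432 - 341) + (-4 - 2331) = 1091 - 2335 = -1244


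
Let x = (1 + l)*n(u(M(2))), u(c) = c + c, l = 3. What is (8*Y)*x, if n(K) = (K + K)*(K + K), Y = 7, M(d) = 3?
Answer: 32256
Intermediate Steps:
u(c) = 2*c
n(K) = 4*K² (n(K) = (2*K)*(2*K) = 4*K²)
x = 576 (x = (1 + 3)*(4*(2*3)²) = 4*(4*6²) = 4*(4*36) = 4*144 = 576)
(8*Y)*x = (8*7)*576 = 56*576 = 32256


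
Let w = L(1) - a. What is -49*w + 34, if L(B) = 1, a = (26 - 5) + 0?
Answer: 1014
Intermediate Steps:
a = 21 (a = 21 + 0 = 21)
w = -20 (w = 1 - 1*21 = 1 - 21 = -20)
-49*w + 34 = -49*(-20) + 34 = 980 + 34 = 1014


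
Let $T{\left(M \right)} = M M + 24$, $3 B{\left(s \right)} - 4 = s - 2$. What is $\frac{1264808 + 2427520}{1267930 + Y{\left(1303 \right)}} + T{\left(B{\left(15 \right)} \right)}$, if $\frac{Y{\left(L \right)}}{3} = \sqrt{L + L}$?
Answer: $\frac{426997991999795}{7234409076507} - \frac{5538492 \sqrt{2606}}{803823230723} \approx 59.023$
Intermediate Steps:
$Y{\left(L \right)} = 3 \sqrt{2} \sqrt{L}$ ($Y{\left(L \right)} = 3 \sqrt{L + L} = 3 \sqrt{2 L} = 3 \sqrt{2} \sqrt{L}$)
$B{\left(s \right)} = \frac{2}{3} + \frac{s}{3}$ ($B{\left(s \right)} = \frac{4}{3} + \frac{s - 2}{3} = \frac{4}{3} + \frac{-2 + s}{3} = \frac{4}{3} + \left(- \frac{2}{3} + \frac{s}{3}\right) = \frac{2}{3} + \frac{s}{3}$)
$T{\left(M \right)} = 24 + M^{2}$ ($T{\left(M \right)} = M^{2} + 24 = 24 + M^{2}$)
$\frac{1264808 + 2427520}{1267930 + Y{\left(1303 \right)}} + T{\left(B{\left(15 \right)} \right)} = \frac{1264808 + 2427520}{1267930 + 3 \sqrt{2} \sqrt{1303}} + \left(24 + \left(\frac{2}{3} + \frac{1}{3} \cdot 15\right)^{2}\right) = \frac{3692328}{1267930 + 3 \sqrt{2606}} + \left(24 + \left(\frac{2}{3} + 5\right)^{2}\right) = \frac{3692328}{1267930 + 3 \sqrt{2606}} + \left(24 + \left(\frac{17}{3}\right)^{2}\right) = \frac{3692328}{1267930 + 3 \sqrt{2606}} + \left(24 + \frac{289}{9}\right) = \frac{3692328}{1267930 + 3 \sqrt{2606}} + \frac{505}{9} = \frac{505}{9} + \frac{3692328}{1267930 + 3 \sqrt{2606}}$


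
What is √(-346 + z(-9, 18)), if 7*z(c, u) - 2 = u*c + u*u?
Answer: I*√15806/7 ≈ 17.96*I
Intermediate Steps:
z(c, u) = 2/7 + u²/7 + c*u/7 (z(c, u) = 2/7 + (u*c + u*u)/7 = 2/7 + (c*u + u²)/7 = 2/7 + (u² + c*u)/7 = 2/7 + (u²/7 + c*u/7) = 2/7 + u²/7 + c*u/7)
√(-346 + z(-9, 18)) = √(-346 + (2/7 + (⅐)*18² + (⅐)*(-9)*18)) = √(-346 + (2/7 + (⅐)*324 - 162/7)) = √(-346 + (2/7 + 324/7 - 162/7)) = √(-346 + 164/7) = √(-2258/7) = I*√15806/7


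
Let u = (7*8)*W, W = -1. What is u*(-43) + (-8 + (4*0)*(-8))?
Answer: 2400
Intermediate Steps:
u = -56 (u = (7*8)*(-1) = 56*(-1) = -56)
u*(-43) + (-8 + (4*0)*(-8)) = -56*(-43) + (-8 + (4*0)*(-8)) = 2408 + (-8 + 0*(-8)) = 2408 + (-8 + 0) = 2408 - 8 = 2400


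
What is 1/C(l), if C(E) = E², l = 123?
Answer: 1/15129 ≈ 6.6098e-5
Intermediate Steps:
1/C(l) = 1/(123²) = 1/15129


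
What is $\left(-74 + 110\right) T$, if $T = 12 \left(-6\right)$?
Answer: $-2592$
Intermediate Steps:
$T = -72$
$\left(-74 + 110\right) T = \left(-74 + 110\right) \left(-72\right) = 36 \left(-72\right) = -2592$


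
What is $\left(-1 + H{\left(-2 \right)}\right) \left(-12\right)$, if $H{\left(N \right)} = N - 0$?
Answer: $36$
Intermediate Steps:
$H{\left(N \right)} = N$ ($H{\left(N \right)} = N + 0 = N$)
$\left(-1 + H{\left(-2 \right)}\right) \left(-12\right) = \left(-1 - 2\right) \left(-12\right) = \left(-3\right) \left(-12\right) = 36$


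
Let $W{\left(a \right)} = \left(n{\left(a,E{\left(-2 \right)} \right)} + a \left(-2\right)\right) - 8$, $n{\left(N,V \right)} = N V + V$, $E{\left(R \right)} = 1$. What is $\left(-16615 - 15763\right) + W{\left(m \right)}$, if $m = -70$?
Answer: $-32315$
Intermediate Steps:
$n{\left(N,V \right)} = V + N V$
$W{\left(a \right)} = -7 - a$ ($W{\left(a \right)} = \left(1 \left(1 + a\right) + a \left(-2\right)\right) - 8 = \left(\left(1 + a\right) - 2 a\right) - 8 = \left(1 - a\right) - 8 = -7 - a$)
$\left(-16615 - 15763\right) + W{\left(m \right)} = \left(-16615 - 15763\right) - -63 = -32378 + \left(-7 + 70\right) = -32378 + 63 = -32315$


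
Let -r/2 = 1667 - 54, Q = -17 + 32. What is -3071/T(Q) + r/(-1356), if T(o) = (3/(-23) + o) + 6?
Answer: -7852489/54240 ≈ -144.77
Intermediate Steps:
Q = 15
r = -3226 (r = -2*(1667 - 54) = -2*1613 = -3226)
T(o) = 135/23 + o (T(o) = (3*(-1/23) + o) + 6 = (-3/23 + o) + 6 = 135/23 + o)
-3071/T(Q) + r/(-1356) = -3071/(135/23 + 15) - 3226/(-1356) = -3071/480/23 - 3226*(-1/1356) = -3071*23/480 + 1613/678 = -70633/480 + 1613/678 = -7852489/54240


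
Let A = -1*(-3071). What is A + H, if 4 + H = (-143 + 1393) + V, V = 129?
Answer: 4446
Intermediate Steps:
A = 3071
H = 1375 (H = -4 + ((-143 + 1393) + 129) = -4 + (1250 + 129) = -4 + 1379 = 1375)
A + H = 3071 + 1375 = 4446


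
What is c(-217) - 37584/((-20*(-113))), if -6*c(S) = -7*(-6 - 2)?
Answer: -44008/1695 ≈ -25.963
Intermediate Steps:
c(S) = -28/3 (c(S) = -(-7)*(-6 - 2)/6 = -(-7)*(-8)/6 = -1/6*56 = -28/3)
c(-217) - 37584/((-20*(-113))) = -28/3 - 37584/((-20*(-113))) = -28/3 - 37584/2260 = -28/3 - 1*9396/565 = -28/3 - 9396/565 = -44008/1695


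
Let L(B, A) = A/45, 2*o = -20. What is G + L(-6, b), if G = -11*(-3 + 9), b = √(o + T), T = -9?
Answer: -66 + I*√19/45 ≈ -66.0 + 0.096864*I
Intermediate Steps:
o = -10 (o = (½)*(-20) = -10)
b = I*√19 (b = √(-10 - 9) = √(-19) = I*√19 ≈ 4.3589*I)
L(B, A) = A/45 (L(B, A) = A*(1/45) = A/45)
G = -66 (G = -11*6 = -66)
G + L(-6, b) = -66 + (I*√19)/45 = -66 + I*√19/45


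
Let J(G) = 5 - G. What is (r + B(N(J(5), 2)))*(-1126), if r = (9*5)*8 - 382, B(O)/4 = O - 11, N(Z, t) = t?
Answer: 65308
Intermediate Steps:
B(O) = -44 + 4*O (B(O) = 4*(O - 11) = 4*(-11 + O) = -44 + 4*O)
r = -22 (r = 45*8 - 382 = 360 - 382 = -22)
(r + B(N(J(5), 2)))*(-1126) = (-22 + (-44 + 4*2))*(-1126) = (-22 + (-44 + 8))*(-1126) = (-22 - 36)*(-1126) = -58*(-1126) = 65308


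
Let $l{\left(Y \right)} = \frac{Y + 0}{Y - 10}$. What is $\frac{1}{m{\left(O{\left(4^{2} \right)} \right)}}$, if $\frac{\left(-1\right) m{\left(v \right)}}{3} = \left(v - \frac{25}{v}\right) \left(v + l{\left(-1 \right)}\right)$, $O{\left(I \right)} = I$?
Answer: $- \frac{16}{11151} \approx -0.0014348$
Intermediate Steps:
$l{\left(Y \right)} = \frac{Y}{-10 + Y}$
$m{\left(v \right)} = - 3 \left(\frac{1}{11} + v\right) \left(v - \frac{25}{v}\right)$ ($m{\left(v \right)} = - 3 \left(v - \frac{25}{v}\right) \left(v - \frac{1}{-10 - 1}\right) = - 3 \left(v - \frac{25}{v}\right) \left(v - \frac{1}{-11}\right) = - 3 \left(v - \frac{25}{v}\right) \left(v - - \frac{1}{11}\right) = - 3 \left(v - \frac{25}{v}\right) \left(v + \frac{1}{11}\right) = - 3 \left(v - \frac{25}{v}\right) \left(\frac{1}{11} + v\right) = - 3 \left(\frac{1}{11} + v\right) \left(v - \frac{25}{v}\right)$)
$\frac{1}{m{\left(O{\left(4^{2} \right)} \right)}} = \frac{1}{\frac{3}{11} \frac{1}{4^{2}} \left(25 - 4^{2} \left(-275 + 4^{2} + 11 \left(4^{2}\right)^{2}\right)\right)} = \frac{1}{\frac{3}{11} \cdot \frac{1}{16} \left(25 - 16 \left(-275 + 16 + 11 \cdot 16^{2}\right)\right)} = \frac{1}{\frac{3}{11} \cdot \frac{1}{16} \left(25 - 16 \left(-275 + 16 + 11 \cdot 256\right)\right)} = \frac{1}{\frac{3}{11} \cdot \frac{1}{16} \left(25 - 16 \left(-275 + 16 + 2816\right)\right)} = \frac{1}{\frac{3}{11} \cdot \frac{1}{16} \left(25 - 16 \cdot 2557\right)} = \frac{1}{\frac{3}{11} \cdot \frac{1}{16} \left(25 - 40912\right)} = \frac{1}{\frac{3}{11} \cdot \frac{1}{16} \left(-40887\right)} = \frac{1}{- \frac{11151}{16}} = - \frac{16}{11151}$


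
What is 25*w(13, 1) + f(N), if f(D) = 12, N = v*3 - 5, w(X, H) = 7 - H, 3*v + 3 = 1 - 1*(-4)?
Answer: 162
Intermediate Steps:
v = 2/3 (v = -1 + (1 - 1*(-4))/3 = -1 + (1 + 4)/3 = -1 + (1/3)*5 = -1 + 5/3 = 2/3 ≈ 0.66667)
N = -3 (N = (2/3)*3 - 5 = 2 - 5 = -3)
25*w(13, 1) + f(N) = 25*(7 - 1*1) + 12 = 25*(7 - 1) + 12 = 25*6 + 12 = 150 + 12 = 162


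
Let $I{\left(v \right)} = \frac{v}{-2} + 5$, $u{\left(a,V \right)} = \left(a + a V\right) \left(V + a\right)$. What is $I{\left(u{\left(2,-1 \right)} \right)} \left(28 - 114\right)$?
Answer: $-430$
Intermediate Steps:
$u{\left(a,V \right)} = \left(V + a\right) \left(a + V a\right)$ ($u{\left(a,V \right)} = \left(a + V a\right) \left(V + a\right) = \left(V + a\right) \left(a + V a\right)$)
$I{\left(v \right)} = 5 - \frac{v}{2}$ ($I{\left(v \right)} = v \left(- \frac{1}{2}\right) + 5 = - \frac{v}{2} + 5 = 5 - \frac{v}{2}$)
$I{\left(u{\left(2,-1 \right)} \right)} \left(28 - 114\right) = \left(5 - \frac{2 \left(-1 + 2 + \left(-1\right)^{2} - 2\right)}{2}\right) \left(28 - 114\right) = \left(5 - \frac{2 \left(-1 + 2 + 1 - 2\right)}{2}\right) \left(-86\right) = \left(5 - \frac{2 \cdot 0}{2}\right) \left(-86\right) = \left(5 - 0\right) \left(-86\right) = \left(5 + 0\right) \left(-86\right) = 5 \left(-86\right) = -430$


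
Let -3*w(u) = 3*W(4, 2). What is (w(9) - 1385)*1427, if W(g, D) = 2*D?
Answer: -1982103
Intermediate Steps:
w(u) = -4 (w(u) = -2*2 = -4)
(w(9) - 1385)*1427 = (-4 - 1385)*1427 = -1389*1427 = -1982103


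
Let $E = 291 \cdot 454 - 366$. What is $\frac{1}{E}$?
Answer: $\frac{1}{131748} \approx 7.5902 \cdot 10^{-6}$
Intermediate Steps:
$E = 131748$ ($E = 132114 - 366 = 131748$)
$\frac{1}{E} = \frac{1}{131748}$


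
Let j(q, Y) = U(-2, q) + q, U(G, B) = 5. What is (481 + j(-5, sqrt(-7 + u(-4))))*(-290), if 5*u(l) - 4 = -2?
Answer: -139490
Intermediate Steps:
u(l) = 2/5 (u(l) = 4/5 + (1/5)*(-2) = 4/5 - 2/5 = 2/5)
j(q, Y) = 5 + q
(481 + j(-5, sqrt(-7 + u(-4))))*(-290) = (481 + (5 - 5))*(-290) = (481 + 0)*(-290) = 481*(-290) = -139490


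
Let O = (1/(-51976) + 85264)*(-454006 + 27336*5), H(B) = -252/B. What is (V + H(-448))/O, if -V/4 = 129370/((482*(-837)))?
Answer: -38691538621/567344318515315235892 ≈ -6.8198e-11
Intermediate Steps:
O = -703143907696569/25988 (O = (-1/51976 + 85264)*(-454006 + 136680) = (4431681663/51976)*(-317326) = -703143907696569/25988 ≈ -2.7056e+10)
V = 258740/201717 (V = -517480/(482*(-837)) = -517480/(-403434) = -517480*(-1)/403434 = -4*(-64685/201717) = 258740/201717 ≈ 1.2827)
(V + H(-448))/O = (258740/201717 - 252/(-448))/(-703143907696569/25988) = (258740/201717 - 252*(-1/448))*(-25988/703143907696569) = (258740/201717 + 9/16)*(-25988/703143907696569) = (5955293/3227472)*(-25988/703143907696569) = -38691538621/567344318515315235892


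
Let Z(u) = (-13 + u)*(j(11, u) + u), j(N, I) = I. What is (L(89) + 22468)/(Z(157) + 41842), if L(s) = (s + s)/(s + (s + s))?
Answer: 33703/130587 ≈ 0.25809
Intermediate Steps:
Z(u) = 2*u*(-13 + u) (Z(u) = (-13 + u)*(u + u) = (-13 + u)*(2*u) = 2*u*(-13 + u))
L(s) = ⅔ (L(s) = (2*s)/(s + 2*s) = (2*s)/((3*s)) = (2*s)*(1/(3*s)) = ⅔)
(L(89) + 22468)/(Z(157) + 41842) = (⅔ + 22468)/(2*157*(-13 + 157) + 41842) = 67406/(3*(2*157*144 + 41842)) = 67406/(3*(45216 + 41842)) = (67406/3)/87058 = (67406/3)*(1/87058) = 33703/130587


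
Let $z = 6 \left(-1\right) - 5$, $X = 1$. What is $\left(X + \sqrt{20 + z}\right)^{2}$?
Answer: $16$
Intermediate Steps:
$z = -11$ ($z = -6 - 5 = -11$)
$\left(X + \sqrt{20 + z}\right)^{2} = \left(1 + \sqrt{20 - 11}\right)^{2} = \left(1 + \sqrt{9}\right)^{2} = \left(1 + 3\right)^{2} = 4^{2} = 16$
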